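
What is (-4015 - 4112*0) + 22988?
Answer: 18973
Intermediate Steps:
(-4015 - 4112*0) + 22988 = (-4015 + 0) + 22988 = -4015 + 22988 = 18973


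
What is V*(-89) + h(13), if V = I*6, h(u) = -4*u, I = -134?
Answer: 71504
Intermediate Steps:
V = -804 (V = -134*6 = -804)
V*(-89) + h(13) = -804*(-89) - 4*13 = 71556 - 52 = 71504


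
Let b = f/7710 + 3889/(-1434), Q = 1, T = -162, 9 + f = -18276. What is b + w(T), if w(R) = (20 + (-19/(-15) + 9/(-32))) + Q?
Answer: 498317239/29483040 ≈ 16.902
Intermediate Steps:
f = -18285 (f = -9 - 18276 = -18285)
w(R) = 10553/480 (w(R) = (20 + (-19/(-15) + 9/(-32))) + 1 = (20 + (-19*(-1/15) + 9*(-1/32))) + 1 = (20 + (19/15 - 9/32)) + 1 = (20 + 473/480) + 1 = 10073/480 + 1 = 10553/480)
b = -936748/184269 (b = -18285/7710 + 3889/(-1434) = -18285*1/7710 + 3889*(-1/1434) = -1219/514 - 3889/1434 = -936748/184269 ≈ -5.0836)
b + w(T) = -936748/184269 + 10553/480 = 498317239/29483040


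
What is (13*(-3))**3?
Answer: -59319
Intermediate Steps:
(13*(-3))**3 = (-39)**3 = -59319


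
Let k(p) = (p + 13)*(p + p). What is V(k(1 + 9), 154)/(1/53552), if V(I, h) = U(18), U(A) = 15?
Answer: 803280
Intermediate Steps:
k(p) = 2*p*(13 + p) (k(p) = (13 + p)*(2*p) = 2*p*(13 + p))
V(I, h) = 15
V(k(1 + 9), 154)/(1/53552) = 15/(1/53552) = 15*53552 = 803280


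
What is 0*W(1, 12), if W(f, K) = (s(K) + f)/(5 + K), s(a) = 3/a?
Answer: 0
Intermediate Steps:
W(f, K) = (f + 3/K)/(5 + K) (W(f, K) = (3/K + f)/(5 + K) = (f + 3/K)/(5 + K))
0*W(1, 12) = 0*((3 + 12*1)/(12*(5 + 12))) = 0*((1/12)*(3 + 12)/17) = 0*((1/12)*(1/17)*15) = 0*(5/68) = 0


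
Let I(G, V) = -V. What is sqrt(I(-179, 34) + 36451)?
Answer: sqrt(36417) ≈ 190.83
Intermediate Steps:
sqrt(I(-179, 34) + 36451) = sqrt(-1*34 + 36451) = sqrt(-34 + 36451) = sqrt(36417)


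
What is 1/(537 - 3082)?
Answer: -1/2545 ≈ -0.00039293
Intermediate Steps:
1/(537 - 3082) = 1/(-2545) = -1/2545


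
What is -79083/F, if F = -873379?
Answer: 79083/873379 ≈ 0.090548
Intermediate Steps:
-79083/F = -79083/(-873379) = -79083*(-1/873379) = 79083/873379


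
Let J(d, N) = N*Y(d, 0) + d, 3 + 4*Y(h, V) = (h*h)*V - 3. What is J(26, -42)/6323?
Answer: 89/6323 ≈ 0.014076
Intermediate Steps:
Y(h, V) = -3/2 + V*h**2/4 (Y(h, V) = -3/4 + ((h*h)*V - 3)/4 = -3/4 + (h**2*V - 3)/4 = -3/4 + (V*h**2 - 3)/4 = -3/4 + (-3 + V*h**2)/4 = -3/4 + (-3/4 + V*h**2/4) = -3/2 + V*h**2/4)
J(d, N) = d - 3*N/2 (J(d, N) = N*(-3/2 + (1/4)*0*d**2) + d = N*(-3/2 + 0) + d = N*(-3/2) + d = -3*N/2 + d = d - 3*N/2)
J(26, -42)/6323 = (26 - 3/2*(-42))/6323 = (26 + 63)*(1/6323) = 89*(1/6323) = 89/6323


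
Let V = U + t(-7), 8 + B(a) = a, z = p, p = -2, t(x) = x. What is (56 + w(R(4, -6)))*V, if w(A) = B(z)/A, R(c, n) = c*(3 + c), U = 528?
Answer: 405859/14 ≈ 28990.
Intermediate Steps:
z = -2
B(a) = -8 + a
w(A) = -10/A (w(A) = (-8 - 2)/A = -10/A)
V = 521 (V = 528 - 7 = 521)
(56 + w(R(4, -6)))*V = (56 - 10*1/(4*(3 + 4)))*521 = (56 - 10/(4*7))*521 = (56 - 10/28)*521 = (56 - 10*1/28)*521 = (56 - 5/14)*521 = (779/14)*521 = 405859/14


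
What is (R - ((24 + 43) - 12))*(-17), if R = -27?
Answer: 1394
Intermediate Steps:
(R - ((24 + 43) - 12))*(-17) = (-27 - ((24 + 43) - 12))*(-17) = (-27 - (67 - 12))*(-17) = (-27 - 1*55)*(-17) = (-27 - 55)*(-17) = -82*(-17) = 1394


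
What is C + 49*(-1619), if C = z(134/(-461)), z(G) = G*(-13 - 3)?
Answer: -36569447/461 ≈ -79326.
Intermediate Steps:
z(G) = -16*G (z(G) = G*(-16) = -16*G)
C = 2144/461 (C = -2144/(-461) = -2144*(-1)/461 = -16*(-134/461) = 2144/461 ≈ 4.6508)
C + 49*(-1619) = 2144/461 + 49*(-1619) = 2144/461 - 79331 = -36569447/461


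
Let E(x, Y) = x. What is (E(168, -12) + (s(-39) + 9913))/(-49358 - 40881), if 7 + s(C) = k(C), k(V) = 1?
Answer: -10075/90239 ≈ -0.11165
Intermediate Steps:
s(C) = -6 (s(C) = -7 + 1 = -6)
(E(168, -12) + (s(-39) + 9913))/(-49358 - 40881) = (168 + (-6 + 9913))/(-49358 - 40881) = (168 + 9907)/(-90239) = 10075*(-1/90239) = -10075/90239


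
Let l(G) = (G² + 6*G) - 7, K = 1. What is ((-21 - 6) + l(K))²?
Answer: 729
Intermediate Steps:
l(G) = -7 + G² + 6*G
((-21 - 6) + l(K))² = ((-21 - 6) + (-7 + 1² + 6*1))² = (-27 + (-7 + 1 + 6))² = (-27 + 0)² = (-27)² = 729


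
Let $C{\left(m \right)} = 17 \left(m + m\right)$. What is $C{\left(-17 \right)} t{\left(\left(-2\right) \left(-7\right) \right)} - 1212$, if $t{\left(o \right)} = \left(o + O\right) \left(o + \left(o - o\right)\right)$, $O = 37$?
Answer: $-413904$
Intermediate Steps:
$C{\left(m \right)} = 34 m$ ($C{\left(m \right)} = 17 \cdot 2 m = 34 m$)
$t{\left(o \right)} = o \left(37 + o\right)$ ($t{\left(o \right)} = \left(o + 37\right) \left(o + \left(o - o\right)\right) = \left(37 + o\right) \left(o + 0\right) = \left(37 + o\right) o = o \left(37 + o\right)$)
$C{\left(-17 \right)} t{\left(\left(-2\right) \left(-7\right) \right)} - 1212 = 34 \left(-17\right) \left(-2\right) \left(-7\right) \left(37 - -14\right) - 1212 = - 578 \cdot 14 \left(37 + 14\right) - 1212 = - 578 \cdot 14 \cdot 51 - 1212 = \left(-578\right) 714 - 1212 = -412692 - 1212 = -413904$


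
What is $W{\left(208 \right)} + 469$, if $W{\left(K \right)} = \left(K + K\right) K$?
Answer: $86997$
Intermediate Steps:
$W{\left(K \right)} = 2 K^{2}$ ($W{\left(K \right)} = 2 K K = 2 K^{2}$)
$W{\left(208 \right)} + 469 = 2 \cdot 208^{2} + 469 = 2 \cdot 43264 + 469 = 86528 + 469 = 86997$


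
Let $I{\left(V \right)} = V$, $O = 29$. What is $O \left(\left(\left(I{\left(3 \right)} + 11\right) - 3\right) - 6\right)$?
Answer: $145$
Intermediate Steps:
$O \left(\left(\left(I{\left(3 \right)} + 11\right) - 3\right) - 6\right) = 29 \left(\left(\left(3 + 11\right) - 3\right) - 6\right) = 29 \left(\left(14 - 3\right) + \left(-25 + 19\right)\right) = 29 \left(11 - 6\right) = 29 \cdot 5 = 145$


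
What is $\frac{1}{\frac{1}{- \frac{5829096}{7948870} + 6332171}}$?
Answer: $\frac{25166799133837}{3974435} \approx 6.3322 \cdot 10^{6}$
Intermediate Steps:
$\frac{1}{\frac{1}{- \frac{5829096}{7948870} + 6332171}} = \frac{1}{\frac{1}{\left(-5829096\right) \frac{1}{7948870} + 6332171}} = \frac{1}{\frac{1}{- \frac{2914548}{3974435} + 6332171}} = \frac{1}{\frac{1}{\frac{25166799133837}{3974435}}} = \frac{1}{\frac{3974435}{25166799133837}} = \frac{25166799133837}{3974435}$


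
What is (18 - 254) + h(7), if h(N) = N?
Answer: -229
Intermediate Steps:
(18 - 254) + h(7) = (18 - 254) + 7 = -236 + 7 = -229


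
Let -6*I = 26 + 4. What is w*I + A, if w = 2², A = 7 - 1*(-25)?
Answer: 12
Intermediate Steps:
I = -5 (I = -(26 + 4)/6 = -⅙*30 = -5)
A = 32 (A = 7 + 25 = 32)
w = 4
w*I + A = 4*(-5) + 32 = -20 + 32 = 12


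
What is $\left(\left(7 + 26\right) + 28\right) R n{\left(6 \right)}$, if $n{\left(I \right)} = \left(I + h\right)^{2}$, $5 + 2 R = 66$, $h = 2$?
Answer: $119072$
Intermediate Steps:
$R = \frac{61}{2}$ ($R = - \frac{5}{2} + \frac{1}{2} \cdot 66 = - \frac{5}{2} + 33 = \frac{61}{2} \approx 30.5$)
$n{\left(I \right)} = \left(2 + I\right)^{2}$ ($n{\left(I \right)} = \left(I + 2\right)^{2} = \left(2 + I\right)^{2}$)
$\left(\left(7 + 26\right) + 28\right) R n{\left(6 \right)} = \left(\left(7 + 26\right) + 28\right) \frac{61}{2} \left(2 + 6\right)^{2} = \left(33 + 28\right) \frac{61}{2} \cdot 8^{2} = 61 \cdot \frac{61}{2} \cdot 64 = \frac{3721}{2} \cdot 64 = 119072$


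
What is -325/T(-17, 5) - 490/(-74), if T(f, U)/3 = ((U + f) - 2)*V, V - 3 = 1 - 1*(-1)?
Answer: 12695/1554 ≈ 8.1692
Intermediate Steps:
V = 5 (V = 3 + (1 - 1*(-1)) = 3 + (1 + 1) = 3 + 2 = 5)
T(f, U) = -30 + 15*U + 15*f (T(f, U) = 3*(((U + f) - 2)*5) = 3*((-2 + U + f)*5) = 3*(-10 + 5*U + 5*f) = -30 + 15*U + 15*f)
-325/T(-17, 5) - 490/(-74) = -325/(-30 + 15*5 + 15*(-17)) - 490/(-74) = -325/(-30 + 75 - 255) - 490*(-1/74) = -325/(-210) + 245/37 = -325*(-1/210) + 245/37 = 65/42 + 245/37 = 12695/1554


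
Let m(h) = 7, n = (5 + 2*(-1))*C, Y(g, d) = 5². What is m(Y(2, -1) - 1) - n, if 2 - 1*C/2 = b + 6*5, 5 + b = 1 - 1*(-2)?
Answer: 163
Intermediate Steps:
Y(g, d) = 25
b = -2 (b = -5 + (1 - 1*(-2)) = -5 + (1 + 2) = -5 + 3 = -2)
C = -52 (C = 4 - 2*(-2 + 6*5) = 4 - 2*(-2 + 30) = 4 - 2*28 = 4 - 56 = -52)
n = -156 (n = (5 + 2*(-1))*(-52) = (5 - 2)*(-52) = 3*(-52) = -156)
m(Y(2, -1) - 1) - n = 7 - 1*(-156) = 7 + 156 = 163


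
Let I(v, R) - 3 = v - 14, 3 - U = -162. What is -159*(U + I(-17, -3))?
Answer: -21783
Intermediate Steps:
U = 165 (U = 3 - 1*(-162) = 3 + 162 = 165)
I(v, R) = -11 + v (I(v, R) = 3 + (v - 14) = 3 + (-14 + v) = -11 + v)
-159*(U + I(-17, -3)) = -159*(165 + (-11 - 17)) = -159*(165 - 28) = -159*137 = -21783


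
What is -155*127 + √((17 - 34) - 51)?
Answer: -19685 + 2*I*√17 ≈ -19685.0 + 8.2462*I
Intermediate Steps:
-155*127 + √((17 - 34) - 51) = -19685 + √(-17 - 51) = -19685 + √(-68) = -19685 + 2*I*√17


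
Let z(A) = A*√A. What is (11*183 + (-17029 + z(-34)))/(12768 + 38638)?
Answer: -7508/25703 - 17*I*√34/25703 ≈ -0.29211 - 0.0038566*I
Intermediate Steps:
z(A) = A^(3/2)
(11*183 + (-17029 + z(-34)))/(12768 + 38638) = (11*183 + (-17029 + (-34)^(3/2)))/(12768 + 38638) = (2013 + (-17029 - 34*I*√34))/51406 = (-15016 - 34*I*√34)*(1/51406) = -7508/25703 - 17*I*√34/25703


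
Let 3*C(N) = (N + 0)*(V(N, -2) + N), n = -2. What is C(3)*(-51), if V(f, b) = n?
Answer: -51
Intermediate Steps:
V(f, b) = -2
C(N) = N*(-2 + N)/3 (C(N) = ((N + 0)*(-2 + N))/3 = (N*(-2 + N))/3 = N*(-2 + N)/3)
C(3)*(-51) = ((⅓)*3*(-2 + 3))*(-51) = ((⅓)*3*1)*(-51) = 1*(-51) = -51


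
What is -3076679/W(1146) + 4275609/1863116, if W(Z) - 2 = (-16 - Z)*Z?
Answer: 5712912298307/1240509210700 ≈ 4.6053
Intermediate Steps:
W(Z) = 2 + Z*(-16 - Z) (W(Z) = 2 + (-16 - Z)*Z = 2 + Z*(-16 - Z))
-3076679/W(1146) + 4275609/1863116 = -3076679/(2 - 1*1146² - 16*1146) + 4275609/1863116 = -3076679/(2 - 1*1313316 - 18336) + 4275609*(1/1863116) = -3076679/(2 - 1313316 - 18336) + 4275609/1863116 = -3076679/(-1331650) + 4275609/1863116 = -3076679*(-1/1331650) + 4275609/1863116 = 3076679/1331650 + 4275609/1863116 = 5712912298307/1240509210700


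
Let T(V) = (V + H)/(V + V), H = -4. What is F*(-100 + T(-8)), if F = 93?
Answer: -36921/4 ≈ -9230.3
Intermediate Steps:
T(V) = (-4 + V)/(2*V) (T(V) = (V - 4)/(V + V) = (-4 + V)/((2*V)) = (-4 + V)*(1/(2*V)) = (-4 + V)/(2*V))
F*(-100 + T(-8)) = 93*(-100 + (½)*(-4 - 8)/(-8)) = 93*(-100 + (½)*(-⅛)*(-12)) = 93*(-100 + ¾) = 93*(-397/4) = -36921/4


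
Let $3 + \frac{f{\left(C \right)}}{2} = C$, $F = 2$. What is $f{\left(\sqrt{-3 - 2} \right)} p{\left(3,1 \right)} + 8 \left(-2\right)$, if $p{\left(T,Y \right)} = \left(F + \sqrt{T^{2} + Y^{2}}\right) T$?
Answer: $-16 - 6 \left(2 + \sqrt{10}\right) \left(3 - i \sqrt{5}\right) \approx -108.92 + 69.259 i$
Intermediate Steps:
$p{\left(T,Y \right)} = T \left(2 + \sqrt{T^{2} + Y^{2}}\right)$ ($p{\left(T,Y \right)} = \left(2 + \sqrt{T^{2} + Y^{2}}\right) T = T \left(2 + \sqrt{T^{2} + Y^{2}}\right)$)
$f{\left(C \right)} = -6 + 2 C$
$f{\left(\sqrt{-3 - 2} \right)} p{\left(3,1 \right)} + 8 \left(-2\right) = \left(-6 + 2 \sqrt{-3 - 2}\right) 3 \left(2 + \sqrt{3^{2} + 1^{2}}\right) + 8 \left(-2\right) = \left(-6 + 2 \sqrt{-5}\right) 3 \left(2 + \sqrt{9 + 1}\right) - 16 = \left(-6 + 2 i \sqrt{5}\right) 3 \left(2 + \sqrt{10}\right) - 16 = \left(-6 + 2 i \sqrt{5}\right) \left(6 + 3 \sqrt{10}\right) - 16 = -16 + \left(-6 + 2 i \sqrt{5}\right) \left(6 + 3 \sqrt{10}\right)$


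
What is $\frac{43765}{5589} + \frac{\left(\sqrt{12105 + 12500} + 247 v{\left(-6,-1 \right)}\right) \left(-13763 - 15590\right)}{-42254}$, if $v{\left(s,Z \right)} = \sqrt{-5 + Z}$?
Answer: $\frac{43765}{5589} + \frac{29353 \sqrt{24605}}{42254} + \frac{7250191 i \sqrt{6}}{42254} \approx 116.8 + 420.3 i$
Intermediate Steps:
$\frac{43765}{5589} + \frac{\left(\sqrt{12105 + 12500} + 247 v{\left(-6,-1 \right)}\right) \left(-13763 - 15590\right)}{-42254} = \frac{43765}{5589} + \frac{\left(\sqrt{12105 + 12500} + 247 \sqrt{-5 - 1}\right) \left(-13763 - 15590\right)}{-42254} = 43765 \cdot \frac{1}{5589} + \left(\sqrt{24605} + 247 \sqrt{-6}\right) \left(-29353\right) \left(- \frac{1}{42254}\right) = \frac{43765}{5589} + \left(\sqrt{24605} + 247 i \sqrt{6}\right) \left(-29353\right) \left(- \frac{1}{42254}\right) = \frac{43765}{5589} + \left(- 29353 \sqrt{24605} - 7250191 i \sqrt{6}\right) \left(- \frac{1}{42254}\right) = \frac{43765}{5589} + \left(\frac{29353 \sqrt{24605}}{42254} + \frac{7250191 i \sqrt{6}}{42254}\right) = \frac{43765}{5589} + \frac{29353 \sqrt{24605}}{42254} + \frac{7250191 i \sqrt{6}}{42254}$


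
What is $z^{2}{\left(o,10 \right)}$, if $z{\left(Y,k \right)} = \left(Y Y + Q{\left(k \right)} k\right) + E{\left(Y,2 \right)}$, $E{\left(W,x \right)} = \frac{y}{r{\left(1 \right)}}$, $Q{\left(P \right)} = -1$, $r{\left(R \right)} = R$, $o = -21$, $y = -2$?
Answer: $184041$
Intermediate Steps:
$E{\left(W,x \right)} = -2$ ($E{\left(W,x \right)} = - \frac{2}{1} = \left(-2\right) 1 = -2$)
$z{\left(Y,k \right)} = -2 + Y^{2} - k$ ($z{\left(Y,k \right)} = \left(Y Y - k\right) - 2 = \left(Y^{2} - k\right) - 2 = -2 + Y^{2} - k$)
$z^{2}{\left(o,10 \right)} = \left(-2 + \left(-21\right)^{2} - 10\right)^{2} = \left(-2 + 441 - 10\right)^{2} = 429^{2} = 184041$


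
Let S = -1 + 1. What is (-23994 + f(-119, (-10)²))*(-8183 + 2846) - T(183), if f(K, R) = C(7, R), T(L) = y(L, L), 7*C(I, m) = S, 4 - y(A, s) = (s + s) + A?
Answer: 128056523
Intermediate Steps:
S = 0
y(A, s) = 4 - A - 2*s (y(A, s) = 4 - ((s + s) + A) = 4 - (2*s + A) = 4 - (A + 2*s) = 4 + (-A - 2*s) = 4 - A - 2*s)
C(I, m) = 0 (C(I, m) = (⅐)*0 = 0)
T(L) = 4 - 3*L (T(L) = 4 - L - 2*L = 4 - 3*L)
f(K, R) = 0
(-23994 + f(-119, (-10)²))*(-8183 + 2846) - T(183) = (-23994 + 0)*(-8183 + 2846) - (4 - 3*183) = -23994*(-5337) - (4 - 549) = 128055978 - 1*(-545) = 128055978 + 545 = 128056523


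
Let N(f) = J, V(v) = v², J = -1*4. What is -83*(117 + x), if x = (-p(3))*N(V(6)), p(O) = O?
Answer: -10707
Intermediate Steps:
J = -4
N(f) = -4
x = 12 (x = -1*3*(-4) = -3*(-4) = 12)
-83*(117 + x) = -83*(117 + 12) = -83*129 = -10707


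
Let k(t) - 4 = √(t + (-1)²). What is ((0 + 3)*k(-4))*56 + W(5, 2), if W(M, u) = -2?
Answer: 670 + 168*I*√3 ≈ 670.0 + 290.98*I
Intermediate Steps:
k(t) = 4 + √(1 + t) (k(t) = 4 + √(t + (-1)²) = 4 + √(t + 1) = 4 + √(1 + t))
((0 + 3)*k(-4))*56 + W(5, 2) = ((0 + 3)*(4 + √(1 - 4)))*56 - 2 = (3*(4 + √(-3)))*56 - 2 = (3*(4 + I*√3))*56 - 2 = (12 + 3*I*√3)*56 - 2 = (672 + 168*I*√3) - 2 = 670 + 168*I*√3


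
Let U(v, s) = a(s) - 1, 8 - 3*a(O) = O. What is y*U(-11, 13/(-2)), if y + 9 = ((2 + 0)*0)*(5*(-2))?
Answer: -69/2 ≈ -34.500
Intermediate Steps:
a(O) = 8/3 - O/3
U(v, s) = 5/3 - s/3 (U(v, s) = (8/3 - s/3) - 1 = 5/3 - s/3)
y = -9 (y = -9 + ((2 + 0)*0)*(5*(-2)) = -9 + (2*0)*(-10) = -9 + 0*(-10) = -9 + 0 = -9)
y*U(-11, 13/(-2)) = -9*(5/3 - 13/(3*(-2))) = -9*(5/3 - 13*(-1)/(3*2)) = -9*(5/3 - 1/3*(-13/2)) = -9*(5/3 + 13/6) = -9*23/6 = -69/2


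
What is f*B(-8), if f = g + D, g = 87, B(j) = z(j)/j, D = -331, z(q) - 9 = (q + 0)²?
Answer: 4453/2 ≈ 2226.5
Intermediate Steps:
z(q) = 9 + q² (z(q) = 9 + (q + 0)² = 9 + q²)
B(j) = (9 + j²)/j
f = -244 (f = 87 - 331 = -244)
f*B(-8) = -244*(-8 + 9/(-8)) = -244*(-8 + 9*(-⅛)) = -244*(-8 - 9/8) = -244*(-73/8) = 4453/2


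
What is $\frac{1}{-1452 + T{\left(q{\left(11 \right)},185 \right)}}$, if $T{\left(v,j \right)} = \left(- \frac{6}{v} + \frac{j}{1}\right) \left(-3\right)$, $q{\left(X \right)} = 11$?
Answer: $- \frac{11}{22059} \approx -0.00049866$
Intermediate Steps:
$T{\left(v,j \right)} = - 3 j + \frac{18}{v}$ ($T{\left(v,j \right)} = \left(- \frac{6}{v} + j 1\right) \left(-3\right) = \left(- \frac{6}{v} + j\right) \left(-3\right) = \left(j - \frac{6}{v}\right) \left(-3\right) = - 3 j + \frac{18}{v}$)
$\frac{1}{-1452 + T{\left(q{\left(11 \right)},185 \right)}} = \frac{1}{-1452 + \left(\left(-3\right) 185 + \frac{18}{11}\right)} = \frac{1}{-1452 + \left(-555 + 18 \cdot \frac{1}{11}\right)} = \frac{1}{-1452 + \left(-555 + \frac{18}{11}\right)} = \frac{1}{-1452 - \frac{6087}{11}} = \frac{1}{- \frac{22059}{11}} = - \frac{11}{22059}$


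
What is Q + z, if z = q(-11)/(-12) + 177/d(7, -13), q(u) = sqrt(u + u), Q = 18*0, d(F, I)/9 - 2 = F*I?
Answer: -59/267 - I*sqrt(22)/12 ≈ -0.22097 - 0.39087*I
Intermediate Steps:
d(F, I) = 18 + 9*F*I (d(F, I) = 18 + 9*(F*I) = 18 + 9*F*I)
Q = 0
q(u) = sqrt(2)*sqrt(u) (q(u) = sqrt(2*u) = sqrt(2)*sqrt(u))
z = -59/267 - I*sqrt(22)/12 (z = (sqrt(2)*sqrt(-11))/(-12) + 177/(18 + 9*7*(-13)) = (sqrt(2)*(I*sqrt(11)))*(-1/12) + 177/(18 - 819) = (I*sqrt(22))*(-1/12) + 177/(-801) = -I*sqrt(22)/12 + 177*(-1/801) = -I*sqrt(22)/12 - 59/267 = -59/267 - I*sqrt(22)/12 ≈ -0.22097 - 0.39087*I)
Q + z = 0 + (-59/267 - I*sqrt(22)/12) = -59/267 - I*sqrt(22)/12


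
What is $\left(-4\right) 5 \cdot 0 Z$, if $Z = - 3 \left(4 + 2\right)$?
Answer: $0$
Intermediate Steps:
$Z = -18$ ($Z = \left(-3\right) 6 = -18$)
$\left(-4\right) 5 \cdot 0 Z = \left(-4\right) 5 \cdot 0 \left(-18\right) = \left(-20\right) 0 \left(-18\right) = 0 \left(-18\right) = 0$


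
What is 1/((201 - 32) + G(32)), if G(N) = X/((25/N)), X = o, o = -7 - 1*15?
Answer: 25/3521 ≈ 0.0071003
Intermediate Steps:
o = -22 (o = -7 - 15 = -22)
X = -22
G(N) = -22*N/25
1/((201 - 32) + G(32)) = 1/((201 - 32) - 22/25*32) = 1/(169 - 704/25) = 1/(3521/25) = 25/3521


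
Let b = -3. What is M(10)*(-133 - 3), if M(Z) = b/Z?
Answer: 204/5 ≈ 40.800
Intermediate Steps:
M(Z) = -3/Z
M(10)*(-133 - 3) = (-3/10)*(-133 - 3) = -3*⅒*(-136) = -3/10*(-136) = 204/5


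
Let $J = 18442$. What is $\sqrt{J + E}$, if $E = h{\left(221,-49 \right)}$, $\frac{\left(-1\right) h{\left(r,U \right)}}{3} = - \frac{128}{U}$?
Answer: $\frac{\sqrt{903274}}{7} \approx 135.77$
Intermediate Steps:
$h{\left(r,U \right)} = \frac{384}{U}$ ($h{\left(r,U \right)} = - 3 \left(- \frac{128}{U}\right) = \frac{384}{U}$)
$E = - \frac{384}{49}$ ($E = \frac{384}{-49} = 384 \left(- \frac{1}{49}\right) = - \frac{384}{49} \approx -7.8367$)
$\sqrt{J + E} = \sqrt{18442 - \frac{384}{49}} = \sqrt{\frac{903274}{49}} = \frac{\sqrt{903274}}{7}$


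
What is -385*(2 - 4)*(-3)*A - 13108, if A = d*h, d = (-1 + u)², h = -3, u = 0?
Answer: -6178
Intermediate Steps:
d = 1 (d = (-1 + 0)² = (-1)² = 1)
A = -3 (A = 1*(-3) = -3)
-385*(2 - 4)*(-3)*A - 13108 = -385*(2 - 4)*(-3)*(-3) - 13108 = -385*(-2*(-3))*(-3) - 13108 = -2310*(-3) - 13108 = -385*(-18) - 13108 = 6930 - 13108 = -6178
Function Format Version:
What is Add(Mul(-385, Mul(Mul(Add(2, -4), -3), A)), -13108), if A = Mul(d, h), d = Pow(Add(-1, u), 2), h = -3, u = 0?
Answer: -6178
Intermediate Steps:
d = 1 (d = Pow(Add(-1, 0), 2) = Pow(-1, 2) = 1)
A = -3 (A = Mul(1, -3) = -3)
Add(Mul(-385, Mul(Mul(Add(2, -4), -3), A)), -13108) = Add(Mul(-385, Mul(Mul(Add(2, -4), -3), -3)), -13108) = Add(Mul(-385, Mul(Mul(-2, -3), -3)), -13108) = Add(Mul(-385, Mul(6, -3)), -13108) = Add(Mul(-385, -18), -13108) = Add(6930, -13108) = -6178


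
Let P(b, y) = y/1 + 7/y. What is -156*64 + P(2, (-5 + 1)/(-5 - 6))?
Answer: -438433/44 ≈ -9964.4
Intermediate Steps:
P(b, y) = y + 7/y (P(b, y) = y*1 + 7/y = y + 7/y)
-156*64 + P(2, (-5 + 1)/(-5 - 6)) = -156*64 + ((-5 + 1)/(-5 - 6) + 7/(((-5 + 1)/(-5 - 6)))) = -9984 + (-4/(-11) + 7/((-4/(-11)))) = -9984 + (-4*(-1/11) + 7/((-4*(-1/11)))) = -9984 + (4/11 + 7/(4/11)) = -9984 + (4/11 + 7*(11/4)) = -9984 + (4/11 + 77/4) = -9984 + 863/44 = -438433/44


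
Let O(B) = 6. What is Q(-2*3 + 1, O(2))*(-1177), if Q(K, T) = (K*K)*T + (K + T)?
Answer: -177727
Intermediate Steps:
Q(K, T) = K + T + T*K² (Q(K, T) = K²*T + (K + T) = T*K² + (K + T) = K + T + T*K²)
Q(-2*3 + 1, O(2))*(-1177) = ((-2*3 + 1) + 6 + 6*(-2*3 + 1)²)*(-1177) = ((-6 + 1) + 6 + 6*(-6 + 1)²)*(-1177) = (-5 + 6 + 6*(-5)²)*(-1177) = (-5 + 6 + 6*25)*(-1177) = (-5 + 6 + 150)*(-1177) = 151*(-1177) = -177727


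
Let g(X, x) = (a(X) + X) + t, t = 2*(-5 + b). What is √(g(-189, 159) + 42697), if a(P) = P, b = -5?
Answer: √42299 ≈ 205.67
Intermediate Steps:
t = -20 (t = 2*(-5 - 5) = 2*(-10) = -20)
g(X, x) = -20 + 2*X (g(X, x) = (X + X) - 20 = 2*X - 20 = -20 + 2*X)
√(g(-189, 159) + 42697) = √((-20 + 2*(-189)) + 42697) = √((-20 - 378) + 42697) = √(-398 + 42697) = √42299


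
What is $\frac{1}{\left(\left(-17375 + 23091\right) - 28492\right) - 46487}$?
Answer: $- \frac{1}{69263} \approx -1.4438 \cdot 10^{-5}$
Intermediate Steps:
$\frac{1}{\left(\left(-17375 + 23091\right) - 28492\right) - 46487} = \frac{1}{\left(5716 - 28492\right) - 46487} = \frac{1}{-22776 - 46487} = \frac{1}{-69263} = - \frac{1}{69263}$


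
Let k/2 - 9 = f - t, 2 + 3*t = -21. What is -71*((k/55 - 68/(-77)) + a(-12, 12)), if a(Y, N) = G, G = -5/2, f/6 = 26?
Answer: -69509/210 ≈ -331.00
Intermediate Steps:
t = -23/3 (t = -⅔ + (⅓)*(-21) = -⅔ - 7 = -23/3 ≈ -7.6667)
f = 156 (f = 6*26 = 156)
G = -5/2 (G = -5*½ = -5/2 ≈ -2.5000)
k = 1036/3 (k = 18 + 2*(156 - 1*(-23/3)) = 18 + 2*(156 + 23/3) = 18 + 2*(491/3) = 18 + 982/3 = 1036/3 ≈ 345.33)
a(Y, N) = -5/2
-71*((k/55 - 68/(-77)) + a(-12, 12)) = -71*(((1036/3)/55 - 68/(-77)) - 5/2) = -71*(((1036/3)*(1/55) - 68*(-1/77)) - 5/2) = -71*((1036/165 + 68/77) - 5/2) = -71*(752/105 - 5/2) = -71*979/210 = -69509/210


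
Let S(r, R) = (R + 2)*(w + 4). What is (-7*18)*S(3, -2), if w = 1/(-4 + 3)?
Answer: 0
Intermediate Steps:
w = -1 (w = 1/(-1) = -1)
S(r, R) = 6 + 3*R (S(r, R) = (R + 2)*(-1 + 4) = (2 + R)*3 = 6 + 3*R)
(-7*18)*S(3, -2) = (-7*18)*(6 + 3*(-2)) = -126*(6 - 6) = -126*0 = 0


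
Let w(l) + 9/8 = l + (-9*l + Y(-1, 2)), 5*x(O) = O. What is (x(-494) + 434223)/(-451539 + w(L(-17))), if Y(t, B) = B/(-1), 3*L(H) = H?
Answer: -52094904/54179615 ≈ -0.96152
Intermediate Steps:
L(H) = H/3
Y(t, B) = -B (Y(t, B) = B*(-1) = -B)
x(O) = O/5
w(l) = -25/8 - 8*l (w(l) = -9/8 + (l + (-9*l - 1*2)) = -9/8 + (l + (-9*l - 2)) = -9/8 + (l + (-2 - 9*l)) = -9/8 + (-2 - 8*l) = -25/8 - 8*l)
(x(-494) + 434223)/(-451539 + w(L(-17))) = ((1/5)*(-494) + 434223)/(-451539 + (-25/8 - 8*(-17)/3)) = (-494/5 + 434223)/(-451539 + (-25/8 - 8*(-17/3))) = 2170621/(5*(-451539 + (-25/8 + 136/3))) = 2170621/(5*(-451539 + 1013/24)) = 2170621/(5*(-10835923/24)) = (2170621/5)*(-24/10835923) = -52094904/54179615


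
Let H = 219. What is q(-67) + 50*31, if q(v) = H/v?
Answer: 103631/67 ≈ 1546.7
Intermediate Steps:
q(v) = 219/v
q(-67) + 50*31 = 219/(-67) + 50*31 = 219*(-1/67) + 1550 = -219/67 + 1550 = 103631/67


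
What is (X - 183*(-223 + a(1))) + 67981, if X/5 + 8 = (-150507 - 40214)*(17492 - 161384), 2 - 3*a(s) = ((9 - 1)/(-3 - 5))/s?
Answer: 137216239227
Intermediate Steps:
a(s) = ⅔ + 1/(3*s) (a(s) = ⅔ - (9 - 1)/(-3 - 5)/(3*s) = ⅔ - 8/(-8)/(3*s) = ⅔ - 8*(-⅛)/(3*s) = ⅔ - (-1)/(3*s) = ⅔ + 1/(3*s))
X = 137216130620 (X = -40 + 5*((-150507 - 40214)*(17492 - 161384)) = -40 + 5*(-190721*(-143892)) = -40 + 5*27443226132 = -40 + 137216130660 = 137216130620)
(X - 183*(-223 + a(1))) + 67981 = (137216130620 - 183*(-223 + (⅓)*(1 + 2*1)/1)) + 67981 = (137216130620 - 183*(-223 + (⅓)*1*(1 + 2))) + 67981 = (137216130620 - 183*(-223 + (⅓)*1*3)) + 67981 = (137216130620 - 183*(-223 + 1)) + 67981 = (137216130620 - 183*(-222)) + 67981 = (137216130620 + 40626) + 67981 = 137216171246 + 67981 = 137216239227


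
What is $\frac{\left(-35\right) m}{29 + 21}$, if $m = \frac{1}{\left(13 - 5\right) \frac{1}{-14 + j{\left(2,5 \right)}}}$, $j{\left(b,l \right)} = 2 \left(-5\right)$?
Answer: $\frac{21}{10} \approx 2.1$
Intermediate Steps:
$j{\left(b,l \right)} = -10$
$m = -3$ ($m = \frac{1}{\left(13 - 5\right) \frac{1}{-14 - 10}} = \frac{1}{8 \frac{1}{-24}} = \frac{1}{8 \left(- \frac{1}{24}\right)} = \frac{1}{- \frac{1}{3}} = -3$)
$\frac{\left(-35\right) m}{29 + 21} = \frac{\left(-35\right) \left(-3\right)}{29 + 21} = \frac{105}{50} = 105 \cdot \frac{1}{50} = \frac{21}{10}$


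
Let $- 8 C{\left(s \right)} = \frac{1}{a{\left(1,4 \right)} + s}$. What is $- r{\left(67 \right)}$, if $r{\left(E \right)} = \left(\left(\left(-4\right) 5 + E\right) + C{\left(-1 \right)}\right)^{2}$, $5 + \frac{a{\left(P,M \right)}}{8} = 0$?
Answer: $- \frac{237683889}{107584} \approx -2209.3$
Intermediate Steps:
$a{\left(P,M \right)} = -40$ ($a{\left(P,M \right)} = -40 + 8 \cdot 0 = -40 + 0 = -40$)
$C{\left(s \right)} = - \frac{1}{8 \left(-40 + s\right)}$
$r{\left(E \right)} = \left(- \frac{6559}{328} + E\right)^{2}$ ($r{\left(E \right)} = \left(\left(\left(-4\right) 5 + E\right) - \frac{1}{-320 + 8 \left(-1\right)}\right)^{2} = \left(\left(-20 + E\right) - \frac{1}{-320 - 8}\right)^{2} = \left(\left(-20 + E\right) - \frac{1}{-328}\right)^{2} = \left(\left(-20 + E\right) - - \frac{1}{328}\right)^{2} = \left(\left(-20 + E\right) + \frac{1}{328}\right)^{2} = \left(- \frac{6559}{328} + E\right)^{2}$)
$- r{\left(67 \right)} = - \frac{\left(-6559 + 328 \cdot 67\right)^{2}}{107584} = - \frac{\left(-6559 + 21976\right)^{2}}{107584} = - \frac{15417^{2}}{107584} = - \frac{237683889}{107584}$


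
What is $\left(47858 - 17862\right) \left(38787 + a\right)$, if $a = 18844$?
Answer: $1728699476$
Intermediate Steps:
$\left(47858 - 17862\right) \left(38787 + a\right) = \left(47858 - 17862\right) \left(38787 + 18844\right) = 29996 \cdot 57631 = 1728699476$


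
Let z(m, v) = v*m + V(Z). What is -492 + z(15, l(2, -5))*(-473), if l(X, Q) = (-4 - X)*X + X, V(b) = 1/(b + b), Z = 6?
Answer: 845023/12 ≈ 70419.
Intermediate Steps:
V(b) = 1/(2*b)
l(X, Q) = X + X*(-4 - X) (l(X, Q) = X*(-4 - X) + X = X + X*(-4 - X))
z(m, v) = 1/12 + m*v (z(m, v) = v*m + (½)/6 = m*v + (½)*(⅙) = m*v + 1/12 = 1/12 + m*v)
-492 + z(15, l(2, -5))*(-473) = -492 + (1/12 + 15*(-1*2*(3 + 2)))*(-473) = -492 + (1/12 + 15*(-1*2*5))*(-473) = -492 + (1/12 + 15*(-10))*(-473) = -492 + (1/12 - 150)*(-473) = -492 - 1799/12*(-473) = -492 + 850927/12 = 845023/12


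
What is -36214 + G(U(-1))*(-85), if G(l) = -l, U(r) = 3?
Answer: -35959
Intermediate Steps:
-36214 + G(U(-1))*(-85) = -36214 - 1*3*(-85) = -36214 - 3*(-85) = -36214 + 255 = -35959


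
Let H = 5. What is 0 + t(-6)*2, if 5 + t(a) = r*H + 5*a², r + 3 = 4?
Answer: 360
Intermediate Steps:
r = 1 (r = -3 + 4 = 1)
t(a) = 5*a² (t(a) = -5 + (1*5 + 5*a²) = -5 + (5 + 5*a²) = 5*a²)
0 + t(-6)*2 = 0 + (5*(-6)²)*2 = 0 + (5*36)*2 = 0 + 180*2 = 0 + 360 = 360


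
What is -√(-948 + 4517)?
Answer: -√3569 ≈ -59.741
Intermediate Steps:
-√(-948 + 4517) = -√3569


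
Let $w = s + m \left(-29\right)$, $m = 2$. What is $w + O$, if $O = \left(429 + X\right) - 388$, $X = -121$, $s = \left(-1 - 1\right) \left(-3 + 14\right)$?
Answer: $-160$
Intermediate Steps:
$s = -22$ ($s = \left(-2\right) 11 = -22$)
$O = -80$ ($O = \left(429 - 121\right) - 388 = 308 - 388 = -80$)
$w = -80$ ($w = -22 + 2 \left(-29\right) = -22 - 58 = -80$)
$w + O = -80 - 80 = -160$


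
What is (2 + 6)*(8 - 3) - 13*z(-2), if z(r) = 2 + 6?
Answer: -64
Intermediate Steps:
z(r) = 8
(2 + 6)*(8 - 3) - 13*z(-2) = (2 + 6)*(8 - 3) - 13*8 = 8*5 - 104 = 40 - 104 = -64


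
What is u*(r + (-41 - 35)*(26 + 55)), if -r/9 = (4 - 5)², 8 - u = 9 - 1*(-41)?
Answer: 258930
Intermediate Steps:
u = -42 (u = 8 - (9 - 1*(-41)) = 8 - (9 + 41) = 8 - 1*50 = 8 - 50 = -42)
r = -9 (r = -9*(4 - 5)² = -9*(-1)² = -9*1 = -9)
u*(r + (-41 - 35)*(26 + 55)) = -42*(-9 + (-41 - 35)*(26 + 55)) = -42*(-9 - 76*81) = -42*(-9 - 6156) = -42*(-6165) = 258930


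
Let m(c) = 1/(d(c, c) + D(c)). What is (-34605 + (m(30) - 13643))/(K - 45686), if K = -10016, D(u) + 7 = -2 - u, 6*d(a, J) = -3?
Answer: 1905797/2200229 ≈ 0.86618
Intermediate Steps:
d(a, J) = -½ (d(a, J) = (⅙)*(-3) = -½)
D(u) = -9 - u (D(u) = -7 + (-2 - u) = -9 - u)
m(c) = 1/(-19/2 - c) (m(c) = 1/(-½ + (-9 - c)) = 1/(-19/2 - c))
(-34605 + (m(30) - 13643))/(K - 45686) = (-34605 + (-2/(19 + 2*30) - 13643))/(-10016 - 45686) = (-34605 + (-2/(19 + 60) - 13643))/(-55702) = (-34605 + (-2/79 - 13643))*(-1/55702) = (-34605 - 1077799/79)*(-1/55702) = -3811594/79*(-1/55702) = 1905797/2200229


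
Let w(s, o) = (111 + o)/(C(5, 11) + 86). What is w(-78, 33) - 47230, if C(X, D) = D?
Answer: -4581166/97 ≈ -47229.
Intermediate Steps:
w(s, o) = 111/97 + o/97 (w(s, o) = (111 + o)/(11 + 86) = (111 + o)/97 = (111 + o)*(1/97) = 111/97 + o/97)
w(-78, 33) - 47230 = (111/97 + (1/97)*33) - 47230 = (111/97 + 33/97) - 47230 = 144/97 - 47230 = -4581166/97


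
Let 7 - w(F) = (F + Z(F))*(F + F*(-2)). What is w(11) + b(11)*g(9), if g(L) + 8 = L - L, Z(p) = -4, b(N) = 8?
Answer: 20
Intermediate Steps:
w(F) = 7 + F*(-4 + F) (w(F) = 7 - (F - 4)*(F + F*(-2)) = 7 - (-4 + F)*(F - 2*F) = 7 - (-4 + F)*(-F) = 7 - (-1)*F*(-4 + F) = 7 + F*(-4 + F))
g(L) = -8 (g(L) = -8 + (L - L) = -8 + 0 = -8)
w(11) + b(11)*g(9) = (7 + 11² - 4*11) + 8*(-8) = (7 + 121 - 44) - 64 = 84 - 64 = 20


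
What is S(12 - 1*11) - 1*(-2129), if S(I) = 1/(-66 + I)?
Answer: 138384/65 ≈ 2129.0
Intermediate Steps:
S(12 - 1*11) - 1*(-2129) = 1/(-66 + (12 - 1*11)) - 1*(-2129) = 1/(-66 + (12 - 11)) + 2129 = 1/(-66 + 1) + 2129 = 1/(-65) + 2129 = -1/65 + 2129 = 138384/65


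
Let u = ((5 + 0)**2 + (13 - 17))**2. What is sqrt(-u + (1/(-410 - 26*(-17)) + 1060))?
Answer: 3*sqrt(4402)/8 ≈ 24.880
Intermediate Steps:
u = 441 (u = (5**2 - 4)**2 = (25 - 4)**2 = 21**2 = 441)
sqrt(-u + (1/(-410 - 26*(-17)) + 1060)) = sqrt(-1*441 + (1/(-410 - 26*(-17)) + 1060)) = sqrt(-441 + (1/(-410 + 442) + 1060)) = sqrt(-441 + (1/32 + 1060)) = sqrt(-441 + 33921/32) = sqrt(19809/32) = 3*sqrt(4402)/8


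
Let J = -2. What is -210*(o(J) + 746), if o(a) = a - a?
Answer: -156660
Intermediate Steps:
o(a) = 0
-210*(o(J) + 746) = -210*(0 + 746) = -210*746 = -156660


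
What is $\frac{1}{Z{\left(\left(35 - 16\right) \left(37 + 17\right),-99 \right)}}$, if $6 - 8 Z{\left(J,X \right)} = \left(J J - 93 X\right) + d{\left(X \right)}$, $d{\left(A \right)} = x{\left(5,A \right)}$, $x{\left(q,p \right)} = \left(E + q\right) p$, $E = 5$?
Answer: $- \frac{8}{1060887} \approx -7.5409 \cdot 10^{-6}$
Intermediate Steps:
$x{\left(q,p \right)} = p \left(5 + q\right)$ ($x{\left(q,p \right)} = \left(5 + q\right) p = p \left(5 + q\right)$)
$d{\left(A \right)} = 10 A$ ($d{\left(A \right)} = A \left(5 + 5\right) = A 10 = 10 A$)
$Z{\left(J,X \right)} = \frac{3}{4} - \frac{J^{2}}{8} + \frac{83 X}{8}$ ($Z{\left(J,X \right)} = \frac{3}{4} - \frac{\left(J J - 93 X\right) + 10 X}{8} = \frac{3}{4} - \frac{\left(J^{2} - 93 X\right) + 10 X}{8} = \frac{3}{4} - \frac{J^{2} - 83 X}{8} = \frac{3}{4} - \left(- \frac{83 X}{8} + \frac{J^{2}}{8}\right) = \frac{3}{4} - \frac{J^{2}}{8} + \frac{83 X}{8}$)
$\frac{1}{Z{\left(\left(35 - 16\right) \left(37 + 17\right),-99 \right)}} = \frac{1}{\frac{3}{4} - \frac{\left(\left(35 - 16\right) \left(37 + 17\right)\right)^{2}}{8} + \frac{83}{8} \left(-99\right)} = \frac{1}{\frac{3}{4} - \frac{\left(19 \cdot 54\right)^{2}}{8} - \frac{8217}{8}} = \frac{1}{\frac{3}{4} - \frac{1026^{2}}{8} - \frac{8217}{8}} = \frac{1}{\frac{3}{4} - \frac{263169}{2} - \frac{8217}{8}} = \frac{1}{- \frac{1060887}{8}} = - \frac{8}{1060887}$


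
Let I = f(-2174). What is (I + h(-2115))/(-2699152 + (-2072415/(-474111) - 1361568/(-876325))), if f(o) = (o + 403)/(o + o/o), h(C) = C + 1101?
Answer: 304910552773915275/812288104985715494507 ≈ 0.00037537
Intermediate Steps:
h(C) = 1101 + C
f(o) = (403 + o)/(1 + o) (f(o) = (403 + o)/(o + 1) = (403 + o)/(1 + o))
I = 1771/2173 (I = (403 - 2174)/(1 - 2174) = -1771/(-2173) = -1/2173*(-1771) = 1771/2173 ≈ 0.81500)
(I + h(-2115))/(-2699152 + (-2072415/(-474111) - 1361568/(-876325))) = (1771/2173 + (1101 - 2115))/(-2699152 + (-2072415/(-474111) - 1361568/(-876325))) = (1771/2173 - 1014)/(-2699152 + (-2072415*(-1/474111) - 1361568*(-1/876325))) = -2201651/(2173*(-2699152 + (690805/158037 + 1361568/876325))) = -2201651/(2173*(-2699152 + 820547813641/138491774025)) = -2201651/(2173*(-373809528295313159/138491774025)) = -2201651/2173*(-138491774025/373809528295313159) = 304910552773915275/812288104985715494507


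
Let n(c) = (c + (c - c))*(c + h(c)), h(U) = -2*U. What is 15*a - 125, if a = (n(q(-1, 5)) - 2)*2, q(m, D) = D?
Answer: -935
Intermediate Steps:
n(c) = -c**2 (n(c) = (c + (c - c))*(c - 2*c) = (c + 0)*(-c) = c*(-c) = -c**2)
a = -54 (a = (-1*5**2 - 2)*2 = (-1*25 - 2)*2 = (-25 - 2)*2 = -27*2 = -54)
15*a - 125 = 15*(-54) - 125 = -810 - 125 = -935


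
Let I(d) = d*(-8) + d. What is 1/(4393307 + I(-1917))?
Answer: 1/4406726 ≈ 2.2693e-7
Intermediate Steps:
I(d) = -7*d (I(d) = -8*d + d = -7*d)
1/(4393307 + I(-1917)) = 1/(4393307 - 7*(-1917)) = 1/(4393307 + 13419) = 1/4406726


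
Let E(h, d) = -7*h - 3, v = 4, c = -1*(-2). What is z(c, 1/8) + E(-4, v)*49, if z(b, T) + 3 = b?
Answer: 1224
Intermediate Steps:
c = 2
z(b, T) = -3 + b
E(h, d) = -3 - 7*h
z(c, 1/8) + E(-4, v)*49 = (-3 + 2) + (-3 - 7*(-4))*49 = -1 + (-3 + 28)*49 = -1 + 25*49 = -1 + 1225 = 1224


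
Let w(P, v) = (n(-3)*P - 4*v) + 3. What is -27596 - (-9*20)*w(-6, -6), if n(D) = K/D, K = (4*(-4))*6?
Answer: -57296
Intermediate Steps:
K = -96 (K = -16*6 = -96)
n(D) = -96/D
w(P, v) = 3 - 4*v + 32*P (w(P, v) = ((-96/(-3))*P - 4*v) + 3 = ((-96*(-⅓))*P - 4*v) + 3 = (32*P - 4*v) + 3 = (-4*v + 32*P) + 3 = 3 - 4*v + 32*P)
-27596 - (-9*20)*w(-6, -6) = -27596 - (-9*20)*(3 - 4*(-6) + 32*(-6)) = -27596 - (-180)*(3 + 24 - 192) = -27596 - (-180)*(-165) = -27596 - 1*29700 = -27596 - 29700 = -57296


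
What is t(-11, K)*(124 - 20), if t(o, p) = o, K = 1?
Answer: -1144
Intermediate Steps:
t(-11, K)*(124 - 20) = -11*(124 - 20) = -11*104 = -1144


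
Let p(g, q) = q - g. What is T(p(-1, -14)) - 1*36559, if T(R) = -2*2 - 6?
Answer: -36569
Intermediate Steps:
T(R) = -10 (T(R) = -4 - 6 = -10)
T(p(-1, -14)) - 1*36559 = -10 - 1*36559 = -10 - 36559 = -36569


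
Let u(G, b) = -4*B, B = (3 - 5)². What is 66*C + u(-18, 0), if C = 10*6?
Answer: 3944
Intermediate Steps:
C = 60
B = 4 (B = (-2)² = 4)
u(G, b) = -16 (u(G, b) = -4*4 = -16)
66*C + u(-18, 0) = 66*60 - 16 = 3960 - 16 = 3944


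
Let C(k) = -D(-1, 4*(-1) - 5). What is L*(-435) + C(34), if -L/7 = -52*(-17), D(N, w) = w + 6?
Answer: 2691783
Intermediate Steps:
D(N, w) = 6 + w
L = -6188 (L = -(-364)*(-17) = -7*884 = -6188)
C(k) = 3 (C(k) = -(6 + (4*(-1) - 5)) = -(6 + (-4 - 5)) = -(6 - 9) = -1*(-3) = 3)
L*(-435) + C(34) = -6188*(-435) + 3 = 2691780 + 3 = 2691783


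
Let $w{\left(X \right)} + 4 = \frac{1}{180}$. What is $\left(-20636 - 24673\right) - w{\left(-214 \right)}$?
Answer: $- \frac{8154901}{180} \approx -45305.0$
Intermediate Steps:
$w{\left(X \right)} = - \frac{719}{180}$ ($w{\left(X \right)} = -4 + \frac{1}{180} = - \frac{719}{180}$)
$\left(-20636 - 24673\right) - w{\left(-214 \right)} = \left(-20636 - 24673\right) - - \frac{719}{180} = \left(-20636 - 24673\right) + \frac{719}{180} = -45309 + \frac{719}{180} = - \frac{8154901}{180}$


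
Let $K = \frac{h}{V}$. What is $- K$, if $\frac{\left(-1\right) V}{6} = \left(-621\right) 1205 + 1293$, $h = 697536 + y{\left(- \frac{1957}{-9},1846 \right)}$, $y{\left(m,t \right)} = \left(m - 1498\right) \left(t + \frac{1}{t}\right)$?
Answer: $\frac{27685075321}{74465144208} \approx 0.37179$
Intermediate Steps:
$y{\left(m,t \right)} = \left(-1498 + m\right) \left(t + \frac{1}{t}\right)$
$h = - \frac{27685075321}{16614}$ ($h = 697536 + \frac{-1498 - \frac{1957}{-9} + 1846^{2} \left(-1498 - \frac{1957}{-9}\right)}{1846} = 697536 + \frac{-1498 - - \frac{1957}{9} + 3407716 \left(-1498 - - \frac{1957}{9}\right)}{1846} = 697536 + \frac{-1498 + \frac{1957}{9} + 3407716 \left(-1498 + \frac{1957}{9}\right)}{1846} = 697536 + \frac{-1498 + \frac{1957}{9} + 3407716 \left(- \frac{11525}{9}\right)}{1846} = 697536 + \frac{-1498 + \frac{1957}{9} - \frac{39273926900}{9}}{1846} = 697536 + \frac{1}{1846} \left(- \frac{39273938425}{9}\right) = 697536 - \frac{39273938425}{16614} = - \frac{27685075321}{16614} \approx -1.6664 \cdot 10^{6}$)
$V = 4482072$ ($V = - 6 \left(\left(-621\right) 1205 + 1293\right) = - 6 \left(-748305 + 1293\right) = \left(-6\right) \left(-747012\right) = 4482072$)
$K = - \frac{27685075321}{74465144208}$ ($K = - \frac{27685075321}{16614 \cdot 4482072} = \left(- \frac{27685075321}{16614}\right) \frac{1}{4482072} = - \frac{27685075321}{74465144208} \approx -0.37179$)
$- K = \left(-1\right) \left(- \frac{27685075321}{74465144208}\right) = \frac{27685075321}{74465144208}$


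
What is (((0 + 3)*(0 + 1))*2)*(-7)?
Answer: -42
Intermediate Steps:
(((0 + 3)*(0 + 1))*2)*(-7) = ((3*1)*2)*(-7) = (3*2)*(-7) = 6*(-7) = -42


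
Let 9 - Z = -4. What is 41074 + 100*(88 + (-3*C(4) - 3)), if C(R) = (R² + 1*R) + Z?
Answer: 39674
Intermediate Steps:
Z = 13 (Z = 9 - 1*(-4) = 9 + 4 = 13)
C(R) = 13 + R + R² (C(R) = (R² + 1*R) + 13 = (R² + R) + 13 = (R + R²) + 13 = 13 + R + R²)
41074 + 100*(88 + (-3*C(4) - 3)) = 41074 + 100*(88 + (-3*(13 + 4 + 4²) - 3)) = 41074 + 100*(88 + (-3*(13 + 4 + 16) - 3)) = 41074 + 100*(88 + (-3*33 - 3)) = 41074 + 100*(88 + (-99 - 3)) = 41074 + 100*(88 - 102) = 41074 + 100*(-14) = 41074 - 1400 = 39674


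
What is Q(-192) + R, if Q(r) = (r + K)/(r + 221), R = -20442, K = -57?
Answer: -593067/29 ≈ -20451.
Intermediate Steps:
Q(r) = (-57 + r)/(221 + r) (Q(r) = (r - 57)/(r + 221) = (-57 + r)/(221 + r))
Q(-192) + R = (-57 - 192)/(221 - 192) - 20442 = -249/29 - 20442 = -593067/29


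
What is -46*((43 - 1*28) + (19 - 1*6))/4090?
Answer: -644/2045 ≈ -0.31491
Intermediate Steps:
-46*((43 - 1*28) + (19 - 1*6))/4090 = -46*((43 - 28) + (19 - 6))*(1/4090) = -46*(15 + 13)*(1/4090) = -46*28*(1/4090) = -1288*1/4090 = -644/2045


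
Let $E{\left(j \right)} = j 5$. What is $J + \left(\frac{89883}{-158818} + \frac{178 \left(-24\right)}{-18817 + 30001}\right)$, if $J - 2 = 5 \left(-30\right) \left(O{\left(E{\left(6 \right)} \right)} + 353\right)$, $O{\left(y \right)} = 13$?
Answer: $- \frac{2031513278953}{37004594} \approx -54899.0$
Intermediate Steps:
$E{\left(j \right)} = 5 j$
$J = -54898$ ($J = 2 + 5 \left(-30\right) \left(13 + 353\right) = 2 - 54900 = -54898$)
$J + \left(\frac{89883}{-158818} + \frac{178 \left(-24\right)}{-18817 + 30001}\right) = -54898 + \left(\frac{89883}{-158818} + \frac{178 \left(-24\right)}{-18817 + 30001}\right) = -54898 - \left(\frac{89883}{158818} + \frac{4272}{11184}\right) = -54898 - \frac{35077541}{37004594} = - \frac{2031513278953}{37004594}$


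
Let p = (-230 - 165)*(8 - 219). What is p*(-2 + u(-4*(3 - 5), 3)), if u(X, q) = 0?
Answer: -166690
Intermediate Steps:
p = 83345 (p = -395*(-211) = 83345)
p*(-2 + u(-4*(3 - 5), 3)) = 83345*(-2 + 0) = 83345*(-2) = -166690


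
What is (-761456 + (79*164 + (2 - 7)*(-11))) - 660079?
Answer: -1408524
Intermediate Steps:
(-761456 + (79*164 + (2 - 7)*(-11))) - 660079 = (-761456 + (12956 - 5*(-11))) - 660079 = (-761456 + (12956 + 55)) - 660079 = (-761456 + 13011) - 660079 = -748445 - 660079 = -1408524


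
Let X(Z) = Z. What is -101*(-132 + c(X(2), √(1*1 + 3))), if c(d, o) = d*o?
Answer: 12928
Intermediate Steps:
-101*(-132 + c(X(2), √(1*1 + 3))) = -101*(-132 + 2*√(1*1 + 3)) = -101*(-132 + 2*√(1 + 3)) = -101*(-132 + 2*√4) = -101*(-132 + 2*2) = -101*(-132 + 4) = -101*(-128) = 12928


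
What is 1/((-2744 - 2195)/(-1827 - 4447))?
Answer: 6274/4939 ≈ 1.2703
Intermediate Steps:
1/((-2744 - 2195)/(-1827 - 4447)) = 1/(-4939/(-6274)) = 1/(-4939*(-1/6274)) = 1/(4939/6274) = 6274/4939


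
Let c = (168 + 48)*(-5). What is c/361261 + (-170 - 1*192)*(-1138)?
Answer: 148823635436/361261 ≈ 4.1196e+5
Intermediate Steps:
c = -1080 (c = 216*(-5) = -1080)
c/361261 + (-170 - 1*192)*(-1138) = -1080/361261 + (-170 - 1*192)*(-1138) = -1080*1/361261 + (-170 - 192)*(-1138) = -1080/361261 - 362*(-1138) = -1080/361261 + 411956 = 148823635436/361261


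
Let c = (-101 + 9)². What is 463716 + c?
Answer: 472180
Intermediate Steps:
c = 8464 (c = (-92)² = 8464)
463716 + c = 463716 + 8464 = 472180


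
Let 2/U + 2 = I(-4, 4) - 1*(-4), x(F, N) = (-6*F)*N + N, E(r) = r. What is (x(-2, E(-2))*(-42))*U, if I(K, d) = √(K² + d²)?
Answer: -156 + 312*√2 ≈ 285.23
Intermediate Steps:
x(F, N) = N - 6*F*N (x(F, N) = -6*F*N + N = N - 6*F*N)
U = 2/(2 + 4*√2) (U = 2/(-2 + (√((-4)² + 4²) - 1*(-4))) = 2/(-2 + (√(16 + 16) + 4)) = 2/(-2 + (√32 + 4)) = 2/(-2 + (4*√2 + 4)) = 2/(-2 + (4 + 4*√2)) = 2/(2 + 4*√2) ≈ 0.26120)
(x(-2, E(-2))*(-42))*U = (-2*(1 - 6*(-2))*(-42))*(-⅐ + 2*√2/7) = (-2*(1 + 12)*(-42))*(-⅐ + 2*√2/7) = (-2*13*(-42))*(-⅐ + 2*√2/7) = (-26*(-42))*(-⅐ + 2*√2/7) = 1092*(-⅐ + 2*√2/7) = -156 + 312*√2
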